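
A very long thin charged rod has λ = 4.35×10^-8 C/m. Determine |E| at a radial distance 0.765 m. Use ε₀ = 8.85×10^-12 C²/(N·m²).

1.02×10^3 N/C

Choose a coaxial cylinder of radius r = 0.765 m (arbitrary length L) as the Gaussian surface.
Q_enc = λL, so λ_enc = 4.35×10^-8 C/m.
Applying ∮E·dA = Q_enc/ε₀ with the end caps contributing no flux:
E = |λ_enc|/(2πε₀r) = (4.35×10^-8)/(2π·8.85×10^-12·0.765) = 1.02e3 N/C.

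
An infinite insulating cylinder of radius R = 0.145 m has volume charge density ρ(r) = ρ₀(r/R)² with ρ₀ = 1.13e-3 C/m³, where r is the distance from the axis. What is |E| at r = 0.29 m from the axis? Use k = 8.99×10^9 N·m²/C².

Coaxial Gaussian cylinder, radius r = 0.29 m, length L (r > R, full charge per length enclosed).
λ_enc = 2π ∫₀^R ρ₀(r'/R)^2 r' dr' = 2πρ₀R²/4 = 3.732×10^-5 C/m.
Since E is radial and uniform over the curved surface, Φ = E·2πrL = Q_enc/ε₀ = λ_enc L/ε₀.
E = 2k|λ_enc|/r = 2(8.99×10^9)(3.732×10^-5)/(0.29) = 2.31×10^6 N/C.

E = 2.31e6 N/C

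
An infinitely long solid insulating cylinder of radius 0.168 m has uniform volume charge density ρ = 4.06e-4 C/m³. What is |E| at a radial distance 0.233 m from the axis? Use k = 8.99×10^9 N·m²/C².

2.78×10^6 N/C

Coaxial Gaussian cylinder, radius r = 0.233 m, length L (r > 0.168 m, full cross-section enclosed).
λ_enc = ρ·πR² = (4.06×10^-4)π(0.168)² = 3.60×10^-5 C/m.
Applying ∮E·dA = Q_enc/ε₀ with the end caps contributing no flux:
E = 2k|λ_enc|/r = 2(8.99×10^9)(3.60×10^-5)/(0.233) = 2.78×10^6 N/C.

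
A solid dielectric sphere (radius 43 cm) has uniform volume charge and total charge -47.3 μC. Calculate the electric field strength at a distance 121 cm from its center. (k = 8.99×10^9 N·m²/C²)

Take a concentric spherical Gaussian surface of radius r = 121 cm (r > R, so the entire charge is enclosed).
Q_enc = -47.3 μC = -4.73×10^-5 C.
Since E is radial and uniform over the Gaussian sphere, Φ = E·4πr² = Q_enc/ε₀.
E = k|Q_enc|/r² = (8.99×10^9)(4.73e-5)/(1.21)² = 2.90e5 N/C.

2.90×10^5 V/m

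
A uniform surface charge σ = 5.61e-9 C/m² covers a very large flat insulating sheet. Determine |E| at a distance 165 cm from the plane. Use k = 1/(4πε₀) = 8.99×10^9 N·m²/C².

By planar symmetry E is perpendicular to the sheet and uniform; use a Gaussian pillbox with flat faces of area A on each side of the sheet.
Only the two end caps contribute flux: Φ = 2EA. With Q_enc = σA, Gauss's law gives E = |σ|/(2ε₀).
E = 2πk|σ| = 2π(8.99×10^9)(5.61×10^-9) = 317 N/C.

|E| ≈ 317 N/C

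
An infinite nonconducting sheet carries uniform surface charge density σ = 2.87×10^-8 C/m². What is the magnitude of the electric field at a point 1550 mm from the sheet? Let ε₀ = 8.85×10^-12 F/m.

The symmetry is planar: E is normal to the sheet and the same magnitude on both sides. Take a pillbox straddling the sheet with end-cap area A.
Only the two end caps contribute flux: Φ = 2EA. With Q_enc = σA, Gauss's law gives E = |σ|/(2ε₀).
E = |σ|/(2ε₀) = (2.87×10^-8)/(2·8.85×10^-12) = 1.62×10^3 N/C.

E = 1.62e3 N/C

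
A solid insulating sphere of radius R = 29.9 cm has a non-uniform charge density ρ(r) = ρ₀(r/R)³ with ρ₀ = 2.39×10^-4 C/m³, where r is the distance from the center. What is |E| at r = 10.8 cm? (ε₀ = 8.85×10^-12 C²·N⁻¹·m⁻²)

Symmetry ⇒ E = E(r) r̂. Gaussian sphere of radius r = 10.8 cm (r < R).
Integrate the density: Q_enc = 4π ∫₀^r ρ₀(r'/R)^3 r'² dr' = 4πρ₀ r^6/(6·R³) = 2.972×10^-8 C.
By Gauss's law, ∮E·dA = E·4πr² = Q_enc/ε₀.
E = |Q_enc|/(4πε₀r²) = (2.972×10^-8)/(4π·8.85×10^-12·(0.108)²) = 2.29×10^4 N/C.

E = 2.29×10^4 N/C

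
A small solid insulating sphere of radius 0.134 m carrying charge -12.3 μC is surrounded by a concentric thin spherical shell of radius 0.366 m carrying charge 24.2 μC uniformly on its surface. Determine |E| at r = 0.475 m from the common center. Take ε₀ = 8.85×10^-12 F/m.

E ≈ 4.74×10^5 N/C

By spherical symmetry E is radial; choose a Gaussian sphere of radius r = 0.475 m (r > 0.366 m, enclosing both).
Q_enc = (-12.3 μC) + (24.2 μC) = 1.19×10^-5 C.
Since E is radial and uniform over the Gaussian sphere, Φ = E·4πr² = Q_enc/ε₀.
E = |Q_enc|/(4πε₀r²) = (1.19×10^-5)/(4π·8.85×10^-12·(0.475)²) = 4.74×10^5 N/C.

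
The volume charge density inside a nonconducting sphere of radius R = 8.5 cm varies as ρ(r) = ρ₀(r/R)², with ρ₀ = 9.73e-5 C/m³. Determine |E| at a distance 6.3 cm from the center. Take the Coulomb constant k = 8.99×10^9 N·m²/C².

7.61×10^4 N/C

Take a concentric spherical Gaussian surface of radius r = 6.3 cm (r < R).
Q_enc = ∫₀^r ρ(r')·4πr'² dr' = (4πρ₀/R²) ∫₀^r r'^4 dr' = 4πρ₀ r^5/(5·R²) = 3.359e-8 C.
Gauss's law: E·4πr² = Q_enc/ε₀.
E = k|Q_enc|/r² = (8.99×10^9)(3.359×10^-8)/(0.063)² = 7.61×10^4 N/C.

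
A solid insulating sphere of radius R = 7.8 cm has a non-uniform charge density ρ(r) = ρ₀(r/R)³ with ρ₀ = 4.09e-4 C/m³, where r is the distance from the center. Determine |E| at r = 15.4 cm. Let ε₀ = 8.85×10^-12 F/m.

Symmetry ⇒ E = E(r) r̂. Gaussian sphere of radius r = 15.4 cm (r > R, all charge enclosed).
Q_enc = 4π ∫₀^R ρ₀(r'/R)^3 r'² dr' = 4πρ₀R³/6 = 4.065e-7 C.
Gauss's law: E·4πr² = Q_enc/ε₀.
E = |Q_enc|/(4πε₀r²) = (4.065×10^-7)/(4π·8.85×10^-12·(0.154)²) = 1.54×10^5 N/C.

E ≈ 1.54×10^5 N/C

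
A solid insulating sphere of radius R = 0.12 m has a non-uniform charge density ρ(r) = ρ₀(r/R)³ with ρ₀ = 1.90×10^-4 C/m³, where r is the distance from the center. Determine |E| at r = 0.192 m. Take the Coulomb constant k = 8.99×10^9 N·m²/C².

E ≈ 1.68×10^5 N/C

By spherical symmetry E is radial; choose a Gaussian sphere of radius r = 0.192 m (r > R, all charge enclosed).
Q_enc = 4π ∫₀^R ρ₀(r'/R)^3 r'² dr' = 4πρ₀R³/6 = 6.876×10^-7 C.
Gauss's law: E·4πr² = Q_enc/ε₀.
E = k|Q_enc|/r² = (8.99×10^9)(6.876×10^-7)/(0.192)² = 1.68e5 N/C.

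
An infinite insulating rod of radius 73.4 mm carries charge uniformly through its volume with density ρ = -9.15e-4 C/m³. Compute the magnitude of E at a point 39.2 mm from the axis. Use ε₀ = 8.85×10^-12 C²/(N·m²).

2.03×10^6 N/C

Choose a coaxial cylinder of radius r = 39.2 mm (arbitrary length L) as the Gaussian surface (r < R).
Charge inside radius r per length L is ρ·πr²·L, so λ_enc = ρπr² = -4.417e-6 C/m.
Since E is radial and uniform over the curved surface, Φ = E·2πrL = Q_enc/ε₀ = λ_enc L/ε₀.
E = |λ_enc|/(2πε₀r) = (4.417×10^-6)/(2π·8.85×10^-12·0.0392) = 2.03×10^6 N/C.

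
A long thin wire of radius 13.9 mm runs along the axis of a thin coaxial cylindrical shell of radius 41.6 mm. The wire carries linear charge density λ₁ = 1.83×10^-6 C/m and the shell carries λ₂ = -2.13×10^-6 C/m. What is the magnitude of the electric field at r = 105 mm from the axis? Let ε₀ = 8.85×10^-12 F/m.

Coaxial Gaussian cylinder, radius r = 105 mm, length L (r > 41.6 mm, enclosing both).
λ_enc = λ₁ + λ₂ = (1.83×10^-6) + (-2.13×10^-6) = -3.00×10^-7 C/m.
Gauss's law: E·2πrL = λ_enc L/ε₀.
E = |λ_enc|/(2πε₀r) = (3.00×10^-7)/(2π·8.85×10^-12·0.105) = 5.14×10^4 N/C.

E = 5.14×10^4 N/C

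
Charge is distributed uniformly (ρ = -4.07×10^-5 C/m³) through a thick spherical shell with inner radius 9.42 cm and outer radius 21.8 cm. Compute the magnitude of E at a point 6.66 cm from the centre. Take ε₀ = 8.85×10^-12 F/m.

E = 0 (no enclosed charge)

Symmetry ⇒ E = E(r) r̂. Gaussian sphere of radius r = 6.66 cm (r < 9.42 cm, inside the empty cavity).
No charge is enclosed, so by Gauss's law E·4πr² = 0 ⇒ E = 0.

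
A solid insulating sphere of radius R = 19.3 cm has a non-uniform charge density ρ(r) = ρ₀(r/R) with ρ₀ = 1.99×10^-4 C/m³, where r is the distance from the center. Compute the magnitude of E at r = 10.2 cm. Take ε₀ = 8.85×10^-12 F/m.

E = 3.03e5 V/m

By spherical symmetry E is radial; choose a Gaussian sphere of radius r = 10.2 cm (r < R).
Q_enc = ∫₀^r ρ(r')·4πr'² dr' = (4πρ₀/R) ∫₀^r r'^3 dr' = 4πρ₀ r^4/(4·R) = 3.506×10^-7 C.
By Gauss's law, ∮E·dA = E·4πr² = Q_enc/ε₀.
E = |Q_enc|/(4πε₀r²) = (3.506e-7)/(4π·8.85×10^-12·(0.102)²) = 3.03e5 N/C.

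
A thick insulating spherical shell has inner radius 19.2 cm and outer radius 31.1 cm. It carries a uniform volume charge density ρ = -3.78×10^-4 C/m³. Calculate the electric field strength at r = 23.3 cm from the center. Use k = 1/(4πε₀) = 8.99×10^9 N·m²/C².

1.46e6 N/C

By spherical symmetry E is radial; choose a Gaussian sphere of radius r = 23.3 cm (within the shell material, 19.2 cm < r < 31.1 cm).
Only the shell between 19.2 cm and r is enclosed: Q_enc = ρ·(4π/3)(r³ − a³) = (-3.78×10^-4)·(4π/3)·((0.233)³ − (0.192)³) = -8.822×10^-6 C.
Applying ∮E·dA = Q_enc/ε₀ with Φ = E(4πr²):
E = k|Q_enc|/r² = (8.99×10^9)(8.822e-6)/(0.233)² = 1.46×10^6 N/C.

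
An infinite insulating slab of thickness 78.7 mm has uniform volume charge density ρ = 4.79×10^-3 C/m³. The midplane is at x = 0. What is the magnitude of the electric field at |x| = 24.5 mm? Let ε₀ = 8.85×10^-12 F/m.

|E| ≈ 1.33×10^7 N/C

By symmetry E is perpendicular to the slab. A Gaussian pillbox from −24.5 mm to +24.5 mm (face area A) lies entirely within the slab.
Q_enc = ρ·(2x)·A and flux = 2EA, so 2EA = 2ρxA/ε₀ ⇒ E = |ρ|x/ε₀.
E = (4.79e-3)(0.0245)/(8.85×10^-12) = 1.33e7 N/C.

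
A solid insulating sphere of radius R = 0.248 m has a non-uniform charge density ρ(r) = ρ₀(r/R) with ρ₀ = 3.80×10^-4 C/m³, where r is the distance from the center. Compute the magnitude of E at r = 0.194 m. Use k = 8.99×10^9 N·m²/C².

Take a concentric spherical Gaussian surface of radius r = 0.194 m (r < R).
Integrate the density: Q_enc = 4π ∫₀^r ρ₀(r'/R)^1 r'² dr' = 4πρ₀ r^4/(4·R) = 6.818e-6 C.
Since E is radial and uniform over the Gaussian sphere, Φ = E·4πr² = Q_enc/ε₀.
E = k|Q_enc|/r² = (8.99×10^9)(6.818e-6)/(0.194)² = 1.63e6 N/C.

E = 1.63e6 V/m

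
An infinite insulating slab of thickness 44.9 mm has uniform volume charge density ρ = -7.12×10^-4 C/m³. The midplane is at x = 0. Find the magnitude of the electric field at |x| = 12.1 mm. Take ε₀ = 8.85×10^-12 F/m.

|E| = 9.73×10^5 V/m

By symmetry E is perpendicular to the slab. A Gaussian pillbox from −12.1 mm to +12.1 mm (face area A) lies entirely within the slab.
Q_enc = ρ·(2x)·A and flux = 2EA, so 2EA = 2ρxA/ε₀ ⇒ E = |ρ|x/ε₀.
E = (7.12×10^-4)(0.0121)/(8.85×10^-12) = 9.73×10^5 N/C.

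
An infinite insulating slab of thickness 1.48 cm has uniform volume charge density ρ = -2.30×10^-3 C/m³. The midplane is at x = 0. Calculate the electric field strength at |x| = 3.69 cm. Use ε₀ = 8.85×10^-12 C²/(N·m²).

The point |x| = 3.69 cm lies outside the slab (half-thickness 0.0074 m). A symmetric pillbox spanning the full slab encloses Q_enc = ρ·d·A.
Flux = 2EA ⇒ E = |ρ|d/(2ε₀), independent of distance outside.
E = (2.30e-3)(0.0148)/(2·8.85×10^-12) = 1.92e6 N/C.

|E| ≈ 1.92×10^6 N/C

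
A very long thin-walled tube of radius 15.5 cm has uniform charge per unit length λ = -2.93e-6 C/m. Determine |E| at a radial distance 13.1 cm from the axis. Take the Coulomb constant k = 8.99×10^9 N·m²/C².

Coaxial Gaussian cylinder, radius r = 13.1 cm, length L (r < 15.5 cm, inside the shell).
No charge is enclosed, so Gauss's law gives E·2πrL = 0 ⇒ E = 0.

E = 0 (no enclosed charge)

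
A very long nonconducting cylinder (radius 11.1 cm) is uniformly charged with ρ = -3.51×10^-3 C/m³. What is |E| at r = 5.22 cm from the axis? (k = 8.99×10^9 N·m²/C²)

Coaxial Gaussian cylinder, radius r = 5.22 cm, length L (r < R).
Enclosed charge per unit length: λ_enc = ρ·πr² = (-3.51×10^-3)π(0.0522)² = -3.005×10^-5 C/m.
Gauss's law: E·2πrL = λ_enc L/ε₀.
E = 2k|λ_enc|/r = 2(8.99×10^9)(3.005×10^-5)/(0.0522) = 1.03e7 N/C.

E ≈ 1.03e7 N/C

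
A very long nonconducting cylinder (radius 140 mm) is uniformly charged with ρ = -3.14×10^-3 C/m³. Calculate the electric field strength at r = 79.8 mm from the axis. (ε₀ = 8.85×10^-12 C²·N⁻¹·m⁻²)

By cylindrical symmetry E is radial; use a coaxial Gaussian cylinder of radius 79.8 mm and length L (r < R).
Enclosed charge per unit length: λ_enc = ρ·πr² = (-3.14×10^-3)π(0.0798)² = -6.282×10^-5 C/m.
Applying ∮E·dA = Q_enc/ε₀ with the end caps contributing no flux:
E = |λ_enc|/(2πε₀r) = (6.282×10^-5)/(2π·8.85×10^-12·0.0798) = 1.42×10^7 N/C.

1.42×10^7 N/C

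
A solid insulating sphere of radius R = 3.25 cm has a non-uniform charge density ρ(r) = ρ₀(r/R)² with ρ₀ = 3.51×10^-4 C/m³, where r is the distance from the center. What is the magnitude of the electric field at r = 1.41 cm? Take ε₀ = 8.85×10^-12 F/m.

By spherical symmetry E is radial; choose a Gaussian sphere of radius r = 1.41 cm (r < R).
Integrate the density: Q_enc = 4π ∫₀^r ρ₀(r'/R)^2 r'² dr' = 4πρ₀ r^5/(5·R²) = 4.655e-10 C.
Since E is radial and uniform over the Gaussian sphere, Φ = E·4πr² = Q_enc/ε₀.
E = |Q_enc|/(4πε₀r²) = (4.655×10^-10)/(4π·8.85×10^-12·(0.0141)²) = 2.11×10^4 N/C.

|E| = 2.11×10^4 N/C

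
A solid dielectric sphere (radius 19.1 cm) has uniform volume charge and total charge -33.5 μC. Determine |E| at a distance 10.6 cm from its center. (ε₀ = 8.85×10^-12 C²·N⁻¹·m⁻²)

E ≈ 4.58e6 N/C

Take a concentric spherical Gaussian surface of radius r = 10.6 cm (r < R).
Only the charge within r is enclosed: Q_enc = Q·(r/R)³ = (-33.5 μC)·(10.6 cm/19.1 cm)³ = -5.726×10^-6 C.
Applying ∮E·dA = Q_enc/ε₀ with Φ = E(4πr²):
E = |Q_enc|/(4πε₀r²) = (5.726×10^-6)/(4π·8.85×10^-12·(0.106)²) = 4.58×10^6 N/C.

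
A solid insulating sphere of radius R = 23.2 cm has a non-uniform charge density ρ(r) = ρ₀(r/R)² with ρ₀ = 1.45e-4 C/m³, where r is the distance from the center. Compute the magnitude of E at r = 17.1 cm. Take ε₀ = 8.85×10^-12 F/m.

Use a concentric Gaussian sphere at r = 17.1 cm (r < R).
Q_enc = ∫₀^r ρ(r')·4πr'² dr' = (4πρ₀/R²) ∫₀^r r'^4 dr' = 4πρ₀ r^5/(5·R²) = 9.899×10^-7 C.
Applying ∮E·dA = Q_enc/ε₀ with Φ = E(4πr²):
E = |Q_enc|/(4πε₀r²) = (9.899e-7)/(4π·8.85×10^-12·(0.171)²) = 3.04e5 N/C.

|E| = 3.04×10^5 N/C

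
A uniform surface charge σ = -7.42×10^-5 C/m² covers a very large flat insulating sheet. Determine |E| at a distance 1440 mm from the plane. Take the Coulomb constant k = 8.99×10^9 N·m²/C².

The symmetry is planar: E is normal to the sheet and the same magnitude on both sides. Take a pillbox straddling the sheet with end-cap area A.
Only the two end caps contribute flux: Φ = 2EA. With Q_enc = σA, Gauss's law gives E = |σ|/(2ε₀).
E = 2πk|σ| = 2π(8.99×10^9)(7.42×10^-5) = 4.19e6 N/C.

|E| = 4.19×10^6 N/C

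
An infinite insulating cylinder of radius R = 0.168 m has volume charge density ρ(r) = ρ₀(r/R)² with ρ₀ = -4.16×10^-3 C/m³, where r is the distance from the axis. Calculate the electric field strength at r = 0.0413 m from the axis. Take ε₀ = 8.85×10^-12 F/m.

Take a coaxial cylindrical Gaussian surface of radius r = 0.0413 m and length L (r < R).
Integrating ρ over the cross-section to radius r: λ_enc = (2πρ₀/R²) ∫₀^r r'^3 dr' = 2πρ₀ r^4/(4·R²) = -6.736×10^-7 C/m.
By Gauss's law (flux through the curved wall only), E·2πrL = λ_enc L/ε₀.
E = |λ_enc|/(2πε₀r) = (6.736×10^-7)/(2π·8.85×10^-12·0.0413) = 2.93×10^5 N/C.

|E| = 2.93e5 N/C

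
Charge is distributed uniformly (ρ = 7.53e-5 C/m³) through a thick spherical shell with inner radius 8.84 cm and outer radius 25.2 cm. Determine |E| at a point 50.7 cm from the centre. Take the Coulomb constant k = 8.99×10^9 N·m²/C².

Use a concentric Gaussian sphere at r = 50.7 cm (r > 25.2 cm, enclosing the whole shell).
Q_enc = ρ·(4π/3)(b³ − a³) = (7.53e-5)·(4π/3)·((0.252)³ − (0.0884)³) = 4.83e-6 C.
By Gauss's law, ∮E·dA = E·4πr² = Q_enc/ε₀.
E = k|Q_enc|/r² = (8.99×10^9)(4.83×10^-6)/(0.507)² = 1.69×10^5 N/C.

|E| = 1.69×10^5 N/C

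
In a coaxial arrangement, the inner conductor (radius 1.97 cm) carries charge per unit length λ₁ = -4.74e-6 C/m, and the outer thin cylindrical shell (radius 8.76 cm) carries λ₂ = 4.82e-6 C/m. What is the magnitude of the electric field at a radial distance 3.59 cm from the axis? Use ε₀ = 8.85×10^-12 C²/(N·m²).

|E| ≈ 2.37×10^6 N/C

By cylindrical symmetry E is radial; use a coaxial Gaussian cylinder of radius 3.59 cm and length L (between the conductors, 1.97 cm < r < 8.76 cm).
Only the inner wire is enclosed; the outer shell contributes nothing inside itself. λ_enc = λ₁ = -4.74×10^-6 C/m.
By Gauss's law (flux through the curved wall only), E·2πrL = λ_enc L/ε₀.
E = |λ_enc|/(2πε₀r) = (4.74×10^-6)/(2π·8.85×10^-12·0.0359) = 2.37×10^6 N/C.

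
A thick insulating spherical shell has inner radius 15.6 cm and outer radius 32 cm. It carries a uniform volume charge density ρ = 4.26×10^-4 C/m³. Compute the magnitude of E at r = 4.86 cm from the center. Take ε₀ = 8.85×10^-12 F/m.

E = 0 (no enclosed charge)

Use a concentric Gaussian sphere at r = 4.86 cm (r < 15.6 cm, inside the empty cavity).
Q_enc = 0 (all charge lies at larger r); Gauss's law gives E = 0.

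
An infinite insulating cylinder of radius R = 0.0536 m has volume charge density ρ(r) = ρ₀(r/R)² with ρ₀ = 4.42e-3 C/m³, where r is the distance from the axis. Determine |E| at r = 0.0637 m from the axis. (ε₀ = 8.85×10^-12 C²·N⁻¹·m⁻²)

E = 5.63×10^6 V/m

Take a coaxial cylindrical Gaussian surface of radius r = 0.0637 m and length L (r > R, full charge per length enclosed).
λ_enc = 2π ∫₀^R ρ₀(r'/R)^2 r' dr' = 2πρ₀R²/4 = 1.995×10^-5 C/m.
By Gauss's law (flux through the curved wall only), E·2πrL = λ_enc L/ε₀.
E = |λ_enc|/(2πε₀r) = (1.995×10^-5)/(2π·8.85×10^-12·0.0637) = 5.63e6 N/C.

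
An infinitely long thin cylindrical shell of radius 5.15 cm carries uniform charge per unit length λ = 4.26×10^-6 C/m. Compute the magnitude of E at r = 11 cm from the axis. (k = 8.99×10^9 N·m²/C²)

|E| = 6.96×10^5 V/m

Coaxial Gaussian cylinder, radius r = 11 cm, length L (r > 5.15 cm).
The full line charge is enclosed: λ_enc = 4.26×10^-6 C/m.
Gauss's law: E·2πrL = λ_enc L/ε₀.
E = 2k|λ_enc|/r = 2(8.99×10^9)(4.26×10^-6)/(0.11) = 6.96e5 N/C.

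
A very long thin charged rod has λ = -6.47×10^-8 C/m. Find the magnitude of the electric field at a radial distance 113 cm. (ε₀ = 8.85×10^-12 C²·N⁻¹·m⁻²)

E = 1.03×10^3 N/C

Choose a coaxial cylinder of radius r = 113 cm (arbitrary length L) as the Gaussian surface.
Q_enc = λL, so λ_enc = -6.47×10^-8 C/m.
Gauss's law: E·2πrL = λ_enc L/ε₀.
E = |λ_enc|/(2πε₀r) = (6.47×10^-8)/(2π·8.85×10^-12·1.13) = 1.03×10^3 N/C.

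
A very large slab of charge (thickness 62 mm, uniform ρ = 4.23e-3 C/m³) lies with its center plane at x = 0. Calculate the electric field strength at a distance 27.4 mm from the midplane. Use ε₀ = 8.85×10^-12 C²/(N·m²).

|E| = 1.31e7 N/C

By symmetry E is perpendicular to the slab. A Gaussian pillbox from −27.4 mm to +27.4 mm (face area A) lies entirely within the slab.
Q_enc = ρ·(2x)·A and flux = 2EA, so 2EA = 2ρxA/ε₀ ⇒ E = |ρ|x/ε₀.
E = (4.23×10^-3)(0.0274)/(8.85×10^-12) = 1.31×10^7 N/C.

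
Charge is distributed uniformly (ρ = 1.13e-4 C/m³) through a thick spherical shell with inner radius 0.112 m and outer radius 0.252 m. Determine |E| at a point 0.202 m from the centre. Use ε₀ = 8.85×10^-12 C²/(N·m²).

E ≈ 7.13×10^5 N/C

Take a concentric spherical Gaussian surface of radius r = 0.202 m (within the shell material, 0.112 m < r < 0.252 m).
Only the shell between 0.112 m and r is enclosed: Q_enc = ρ·(4π/3)(r³ − a³) = (1.13e-4)·(4π/3)·((0.202)³ − (0.112)³) = 3.236e-6 C.
Since E is radial and uniform over the Gaussian sphere, Φ = E·4πr² = Q_enc/ε₀.
E = |Q_enc|/(4πε₀r²) = (3.236×10^-6)/(4π·8.85×10^-12·(0.202)²) = 7.13×10^5 N/C.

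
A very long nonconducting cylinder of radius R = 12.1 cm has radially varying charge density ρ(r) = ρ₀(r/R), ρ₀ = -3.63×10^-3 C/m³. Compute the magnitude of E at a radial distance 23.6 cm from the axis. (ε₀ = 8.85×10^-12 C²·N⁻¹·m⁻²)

8.48e6 N/C

By cylindrical symmetry E is radial; use a coaxial Gaussian cylinder of radius 23.6 cm and length L (r > R, full charge per length enclosed).
λ_enc = 2π ∫₀^R ρ₀(r'/R)^1 r' dr' = 2πρ₀R²/3 = -1.113×10^-4 C/m.
By Gauss's law (flux through the curved wall only), E·2πrL = λ_enc L/ε₀.
E = |λ_enc|/(2πε₀r) = (1.113×10^-4)/(2π·8.85×10^-12·0.236) = 8.48×10^6 N/C.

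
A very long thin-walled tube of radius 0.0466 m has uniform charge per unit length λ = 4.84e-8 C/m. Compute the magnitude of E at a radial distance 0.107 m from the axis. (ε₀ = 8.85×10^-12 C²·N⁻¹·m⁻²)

Coaxial Gaussian cylinder, radius r = 0.107 m, length L (r > 0.0466 m).
The full line charge is enclosed: λ_enc = 4.84e-8 C/m.
Since E is radial and uniform over the curved surface, Φ = E·2πrL = Q_enc/ε₀ = λ_enc L/ε₀.
E = |λ_enc|/(2πε₀r) = (4.84×10^-8)/(2π·8.85×10^-12·0.107) = 8.13×10^3 N/C.

8.13×10^3 N/C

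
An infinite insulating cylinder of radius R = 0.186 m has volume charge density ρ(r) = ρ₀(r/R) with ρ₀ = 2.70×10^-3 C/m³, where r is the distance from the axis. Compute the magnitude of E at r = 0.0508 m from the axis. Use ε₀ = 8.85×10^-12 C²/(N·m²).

|E| ≈ 1.41×10^6 N/C

Take a coaxial cylindrical Gaussian surface of radius r = 0.0508 m and length L (r < R).
λ_enc = ∫₀^r ρ(r')·2πr' dr' = (2πρ₀/R)·r^3/3 = 3.986×10^-6 C/m.
Applying ∮E·dA = Q_enc/ε₀ with the end caps contributing no flux:
E = |λ_enc|/(2πε₀r) = (3.986×10^-6)/(2π·8.85×10^-12·0.0508) = 1.41×10^6 N/C.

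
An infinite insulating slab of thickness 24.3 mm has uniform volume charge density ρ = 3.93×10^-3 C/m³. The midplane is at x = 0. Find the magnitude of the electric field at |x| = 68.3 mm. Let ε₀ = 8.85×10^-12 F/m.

The point |x| = 68.3 mm lies outside the slab (half-thickness 0.01215 m). A symmetric pillbox spanning the full slab encloses Q_enc = ρ·d·A.
Flux = 2EA ⇒ E = |ρ|d/(2ε₀), independent of distance outside.
E = (3.93×10^-3)(0.0243)/(2·8.85×10^-12) = 5.40e6 N/C.

E ≈ 5.40×10^6 V/m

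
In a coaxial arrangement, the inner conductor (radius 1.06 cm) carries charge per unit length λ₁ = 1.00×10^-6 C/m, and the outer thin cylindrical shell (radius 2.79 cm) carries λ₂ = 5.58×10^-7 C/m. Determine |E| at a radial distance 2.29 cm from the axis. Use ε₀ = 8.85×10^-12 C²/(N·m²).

7.85×10^5 N/C

Choose a coaxial cylinder of radius r = 2.29 cm (arbitrary length L) as the Gaussian surface (between the conductors, 1.06 cm < r < 2.79 cm).
Only the inner wire is enclosed; the outer shell contributes nothing inside itself. λ_enc = λ₁ = 1.00×10^-6 C/m.
By Gauss's law (flux through the curved wall only), E·2πrL = λ_enc L/ε₀.
E = |λ_enc|/(2πε₀r) = (1.00×10^-6)/(2π·8.85×10^-12·0.0229) = 7.85×10^5 N/C.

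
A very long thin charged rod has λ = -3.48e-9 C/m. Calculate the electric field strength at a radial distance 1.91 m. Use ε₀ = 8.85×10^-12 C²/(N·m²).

E ≈ 32.8 V/m

Choose a coaxial cylinder of radius r = 1.91 m (arbitrary length L) as the Gaussian surface.
Q_enc = λL, so λ_enc = -3.48×10^-9 C/m.
Gauss's law: E·2πrL = λ_enc L/ε₀.
E = |λ_enc|/(2πε₀r) = (3.48×10^-9)/(2π·8.85×10^-12·1.91) = 32.8 N/C.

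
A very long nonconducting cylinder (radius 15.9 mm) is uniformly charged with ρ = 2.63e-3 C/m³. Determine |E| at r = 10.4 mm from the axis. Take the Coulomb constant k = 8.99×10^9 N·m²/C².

Coaxial Gaussian cylinder, radius r = 10.4 mm, length L (r < R).
Enclosed charge per unit length: λ_enc = ρ·πr² = (2.63×10^-3)π(0.0104)² = 8.937×10^-7 C/m.
By Gauss's law (flux through the curved wall only), E·2πrL = λ_enc L/ε₀.
E = 2k|λ_enc|/r = 2(8.99×10^9)(8.937×10^-7)/(0.0104) = 1.55×10^6 N/C.

|E| = 1.55e6 N/C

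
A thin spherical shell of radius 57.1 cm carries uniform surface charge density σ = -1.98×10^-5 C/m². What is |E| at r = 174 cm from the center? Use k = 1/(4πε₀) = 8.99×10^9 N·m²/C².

|E| ≈ 2.41×10^5 V/m

Use a concentric Gaussian sphere at r = 174 cm (r > 57.1 cm).
The entire shell is enclosed: Q_enc = σ·4πR² = (-1.98×10^-5)·4π·(0.571)² = -8.112e-5 C.
By Gauss's law, ∮E·dA = E·4πr² = Q_enc/ε₀.
E = k|Q_enc|/r² = (8.99×10^9)(8.112×10^-5)/(1.74)² = 2.41×10^5 N/C.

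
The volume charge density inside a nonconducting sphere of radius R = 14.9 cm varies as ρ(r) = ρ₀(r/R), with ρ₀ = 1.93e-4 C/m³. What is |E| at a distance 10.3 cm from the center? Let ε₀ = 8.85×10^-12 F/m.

E = 3.88×10^5 N/C

Take a concentric spherical Gaussian surface of radius r = 10.3 cm (r < R).
Integrate the density: Q_enc = 4π ∫₀^r ρ₀(r'/R)^1 r'² dr' = 4πρ₀ r^4/(4·R) = 4.58×10^-7 C.
Applying ∮E·dA = Q_enc/ε₀ with Φ = E(4πr²):
E = |Q_enc|/(4πε₀r²) = (4.58e-7)/(4π·8.85×10^-12·(0.103)²) = 3.88e5 N/C.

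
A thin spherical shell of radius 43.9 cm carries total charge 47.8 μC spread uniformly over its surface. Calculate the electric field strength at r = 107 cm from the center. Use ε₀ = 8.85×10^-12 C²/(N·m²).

Use a concentric Gaussian sphere at r = 107 cm (r > 43.9 cm).
The entire shell is enclosed: Q_enc = 4.78×10^-5 C.
Since E is radial and uniform over the Gaussian sphere, Φ = E·4πr² = Q_enc/ε₀.
E = |Q_enc|/(4πε₀r²) = (4.78e-5)/(4π·8.85×10^-12·(1.07)²) = 3.75×10^5 N/C.

E ≈ 3.75e5 V/m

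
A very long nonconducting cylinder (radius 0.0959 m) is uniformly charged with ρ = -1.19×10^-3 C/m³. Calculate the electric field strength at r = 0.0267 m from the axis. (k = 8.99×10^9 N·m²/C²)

Coaxial Gaussian cylinder, radius r = 0.0267 m, length L (r < R).
Charge inside radius r per length L is ρ·πr²·L, so λ_enc = ρπr² = -2.665×10^-6 C/m.
Applying ∮E·dA = Q_enc/ε₀ with the end caps contributing no flux:
E = 2k|λ_enc|/r = 2(8.99×10^9)(2.665×10^-6)/(0.0267) = 1.79×10^6 N/C.

E = 1.79×10^6 N/C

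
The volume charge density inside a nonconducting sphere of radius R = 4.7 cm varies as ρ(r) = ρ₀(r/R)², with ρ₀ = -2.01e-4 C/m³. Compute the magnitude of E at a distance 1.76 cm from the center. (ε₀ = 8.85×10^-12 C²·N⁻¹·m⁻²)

|E| ≈ 1.12×10^4 N/C

By spherical symmetry E is radial; choose a Gaussian sphere of radius r = 1.76 cm (r < R).
Integrate the density: Q_enc = 4π ∫₀^r ρ₀(r'/R)^2 r'² dr' = 4πρ₀ r^5/(5·R²) = -3.862×10^-10 C.
Applying ∮E·dA = Q_enc/ε₀ with Φ = E(4πr²):
E = |Q_enc|/(4πε₀r²) = (3.862×10^-10)/(4π·8.85×10^-12·(0.0176)²) = 1.12e4 N/C.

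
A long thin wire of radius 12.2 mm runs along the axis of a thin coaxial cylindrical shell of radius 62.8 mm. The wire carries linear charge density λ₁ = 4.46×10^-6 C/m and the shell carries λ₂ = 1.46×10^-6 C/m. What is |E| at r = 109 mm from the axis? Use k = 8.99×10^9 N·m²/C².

Coaxial Gaussian cylinder, radius r = 109 mm, length L (r > 62.8 mm, enclosing both).
λ_enc = λ₁ + λ₂ = (4.46×10^-6) + (1.46×10^-6) = 5.92e-6 C/m.
Applying ∮E·dA = Q_enc/ε₀ with the end caps contributing no flux:
E = 2k|λ_enc|/r = 2(8.99×10^9)(5.92e-6)/(0.109) = 9.77×10^5 N/C.

E = 9.77e5 V/m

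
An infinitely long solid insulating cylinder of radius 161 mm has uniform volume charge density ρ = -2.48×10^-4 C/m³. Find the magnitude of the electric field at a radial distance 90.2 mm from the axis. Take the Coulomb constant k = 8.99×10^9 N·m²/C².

Coaxial Gaussian cylinder, radius r = 90.2 mm, length L (r < R).
Enclosed charge per unit length: λ_enc = ρ·πr² = (-2.48×10^-4)π(0.0902)² = -6.339×10^-6 C/m.
Since E is radial and uniform over the curved surface, Φ = E·2πrL = Q_enc/ε₀ = λ_enc L/ε₀.
E = 2k|λ_enc|/r = 2(8.99×10^9)(6.339×10^-6)/(0.0902) = 1.26×10^6 N/C.

E ≈ 1.26×10^6 V/m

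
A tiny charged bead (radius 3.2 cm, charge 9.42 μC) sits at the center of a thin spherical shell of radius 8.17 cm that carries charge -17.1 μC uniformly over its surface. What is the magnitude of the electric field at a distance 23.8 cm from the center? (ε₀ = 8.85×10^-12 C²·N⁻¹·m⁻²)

By spherical symmetry E is radial; choose a Gaussian sphere of radius r = 23.8 cm (r > 8.17 cm, enclosing both).
Q_enc = (9.42 μC) + (-17.1 μC) = -7.68×10^-6 C.
Since E is radial and uniform over the Gaussian sphere, Φ = E·4πr² = Q_enc/ε₀.
E = |Q_enc|/(4πε₀r²) = (7.68×10^-6)/(4π·8.85×10^-12·(0.238)²) = 1.22×10^6 N/C.

E = 1.22e6 V/m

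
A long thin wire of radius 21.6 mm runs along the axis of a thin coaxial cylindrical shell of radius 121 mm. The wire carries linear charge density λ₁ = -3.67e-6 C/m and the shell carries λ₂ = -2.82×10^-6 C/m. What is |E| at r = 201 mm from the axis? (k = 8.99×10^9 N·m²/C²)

Choose a coaxial cylinder of radius r = 201 mm (arbitrary length L) as the Gaussian surface (r > 121 mm, enclosing both).
λ_enc = λ₁ + λ₂ = (-3.67×10^-6) + (-2.82×10^-6) = -6.49×10^-6 C/m.
Gauss's law: E·2πrL = λ_enc L/ε₀.
E = 2k|λ_enc|/r = 2(8.99×10^9)(6.49e-6)/(0.201) = 5.81×10^5 N/C.

5.81×10^5 N/C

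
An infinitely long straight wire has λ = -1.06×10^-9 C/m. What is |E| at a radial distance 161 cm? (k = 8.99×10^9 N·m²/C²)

By cylindrical symmetry E is radial; use a coaxial Gaussian cylinder of radius 161 cm and length L.
Q_enc = λL, so λ_enc = -1.06×10^-9 C/m.
By Gauss's law (flux through the curved wall only), E·2πrL = λ_enc L/ε₀.
E = 2k|λ_enc|/r = 2(8.99×10^9)(1.06×10^-9)/(1.61) = 11.8 N/C.

|E| ≈ 11.8 V/m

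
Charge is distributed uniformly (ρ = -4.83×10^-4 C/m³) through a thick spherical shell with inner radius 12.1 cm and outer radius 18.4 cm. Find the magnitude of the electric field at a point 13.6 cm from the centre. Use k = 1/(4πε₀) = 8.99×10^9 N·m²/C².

|E| = 7.32e5 N/C

By spherical symmetry E is radial; choose a Gaussian sphere of radius r = 13.6 cm (within the shell material, 12.1 cm < r < 18.4 cm).
Only the shell between 12.1 cm and r is enclosed: Q_enc = ρ·(4π/3)(r³ − a³) = (-4.83e-4)·(4π/3)·((0.136)³ − (0.121)³) = -1.505×10^-6 C.
Gauss's law: E·4πr² = Q_enc/ε₀.
E = k|Q_enc|/r² = (8.99×10^9)(1.505×10^-6)/(0.136)² = 7.32e5 N/C.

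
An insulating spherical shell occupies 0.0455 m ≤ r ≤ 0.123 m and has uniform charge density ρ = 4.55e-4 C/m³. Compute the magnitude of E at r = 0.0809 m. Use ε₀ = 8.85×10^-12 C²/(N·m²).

E ≈ 1.14e6 V/m

Take a concentric spherical Gaussian surface of radius r = 0.0809 m (within the shell material, 0.0455 m < r < 0.123 m).
Only the shell between 0.0455 m and r is enclosed: Q_enc = ρ·(4π/3)(r³ − a³) = (4.55e-4)·(4π/3)·((0.0809)³ − (0.0455)³) = 8.296×10^-7 C.
By Gauss's law, ∮E·dA = E·4πr² = Q_enc/ε₀.
E = |Q_enc|/(4πε₀r²) = (8.296e-7)/(4π·8.85×10^-12·(0.0809)²) = 1.14e6 N/C.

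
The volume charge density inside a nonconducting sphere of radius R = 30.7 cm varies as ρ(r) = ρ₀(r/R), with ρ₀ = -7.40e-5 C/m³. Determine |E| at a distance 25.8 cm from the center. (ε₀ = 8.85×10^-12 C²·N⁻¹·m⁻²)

Take a concentric spherical Gaussian surface of radius r = 25.8 cm (r < R).
Integrate the density: Q_enc = 4π ∫₀^r ρ₀(r'/R)^1 r'² dr' = 4πρ₀ r^4/(4·R) = -3.355e-6 C.
Gauss's law: E·4πr² = Q_enc/ε₀.
E = |Q_enc|/(4πε₀r²) = (3.355×10^-6)/(4π·8.85×10^-12·(0.258)²) = 4.53×10^5 N/C.

|E| = 4.53×10^5 V/m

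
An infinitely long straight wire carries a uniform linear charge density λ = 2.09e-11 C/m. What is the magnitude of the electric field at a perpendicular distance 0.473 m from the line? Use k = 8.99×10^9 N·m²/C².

Coaxial Gaussian cylinder, radius r = 0.473 m, length L.
Q_enc = λL, so λ_enc = 2.09×10^-11 C/m.
Gauss's law: E·2πrL = λ_enc L/ε₀.
E = 2k|λ_enc|/r = 2(8.99×10^9)(2.09×10^-11)/(0.473) = 0.794 N/C.

E = 0.794 N/C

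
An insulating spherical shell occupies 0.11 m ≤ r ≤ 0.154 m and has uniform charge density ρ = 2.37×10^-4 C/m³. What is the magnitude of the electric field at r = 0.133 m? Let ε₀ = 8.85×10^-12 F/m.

Symmetry ⇒ E = E(r) r̂. Gaussian sphere of radius r = 0.133 m (within the shell material, 0.11 m < r < 0.154 m).
Only the shell between 0.11 m and r is enclosed: Q_enc = ρ·(4π/3)(r³ − a³) = (2.37×10^-4)·(4π/3)·((0.133)³ − (0.11)³) = 1.014e-6 C.
By Gauss's law, ∮E·dA = E·4πr² = Q_enc/ε₀.
E = |Q_enc|/(4πε₀r²) = (1.014×10^-6)/(4π·8.85×10^-12·(0.133)²) = 5.16e5 N/C.

5.16×10^5 N/C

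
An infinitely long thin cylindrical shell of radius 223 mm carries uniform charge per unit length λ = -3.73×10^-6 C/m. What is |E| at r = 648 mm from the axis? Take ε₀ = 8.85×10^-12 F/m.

|E| ≈ 1.04e5 V/m

Coaxial Gaussian cylinder, radius r = 648 mm, length L (r > 223 mm).
The full line charge is enclosed: λ_enc = -3.73e-6 C/m.
Since E is radial and uniform over the curved surface, Φ = E·2πrL = Q_enc/ε₀ = λ_enc L/ε₀.
E = |λ_enc|/(2πε₀r) = (3.73×10^-6)/(2π·8.85×10^-12·0.648) = 1.04×10^5 N/C.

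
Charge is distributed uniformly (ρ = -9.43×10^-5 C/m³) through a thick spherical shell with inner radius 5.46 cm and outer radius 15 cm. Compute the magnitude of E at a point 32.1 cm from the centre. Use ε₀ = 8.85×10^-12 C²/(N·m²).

Use a concentric Gaussian sphere at r = 32.1 cm (r > 15 cm, enclosing the whole shell).
Q_enc = ρ·(4π/3)(b³ − a³) = (-9.43e-5)·(4π/3)·((0.15)³ − (0.0546)³) = -1.269×10^-6 C.
Since E is radial and uniform over the Gaussian sphere, Φ = E·4πr² = Q_enc/ε₀.
E = |Q_enc|/(4πε₀r²) = (1.269×10^-6)/(4π·8.85×10^-12·(0.321)²) = 1.11e5 N/C.

1.11×10^5 N/C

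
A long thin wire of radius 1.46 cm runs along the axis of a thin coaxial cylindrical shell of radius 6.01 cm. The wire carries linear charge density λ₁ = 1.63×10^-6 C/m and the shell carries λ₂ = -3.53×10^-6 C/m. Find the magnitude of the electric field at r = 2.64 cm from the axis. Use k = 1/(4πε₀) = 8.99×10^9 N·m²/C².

E = 1.11×10^6 N/C

By cylindrical symmetry E is radial; use a coaxial Gaussian cylinder of radius 2.64 cm and length L (between the conductors, 1.46 cm < r < 6.01 cm).
The shell at 6.01 cm lies outside the Gaussian surface, so λ_enc = λ₁ = 1.63e-6 C/m.
By Gauss's law (flux through the curved wall only), E·2πrL = λ_enc L/ε₀.
E = 2k|λ_enc|/r = 2(8.99×10^9)(1.63×10^-6)/(0.0264) = 1.11×10^6 N/C.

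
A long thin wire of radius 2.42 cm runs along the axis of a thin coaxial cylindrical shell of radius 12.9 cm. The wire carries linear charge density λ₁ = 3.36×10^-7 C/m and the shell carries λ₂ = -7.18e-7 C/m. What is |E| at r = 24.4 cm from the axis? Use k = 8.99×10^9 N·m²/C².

By cylindrical symmetry E is radial; use a coaxial Gaussian cylinder of radius 24.4 cm and length L (r > 12.9 cm, enclosing both).
λ_enc = λ₁ + λ₂ = (3.36e-7) + (-7.18×10^-7) = -3.82×10^-7 C/m.
Since E is radial and uniform over the curved surface, Φ = E·2πrL = Q_enc/ε₀ = λ_enc L/ε₀.
E = 2k|λ_enc|/r = 2(8.99×10^9)(3.82×10^-7)/(0.244) = 2.81×10^4 N/C.

E = 2.81×10^4 V/m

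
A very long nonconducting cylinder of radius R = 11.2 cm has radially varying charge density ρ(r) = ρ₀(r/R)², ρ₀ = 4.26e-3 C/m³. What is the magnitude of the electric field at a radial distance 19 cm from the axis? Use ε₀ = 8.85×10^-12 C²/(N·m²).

Choose a coaxial cylinder of radius r = 19 cm (arbitrary length L) as the Gaussian surface (r > R, full charge per length enclosed).
λ_enc = 2π ∫₀^R ρ₀(r'/R)^2 r' dr' = 2πρ₀R²/4 = 8.394e-5 C/m.
Since E is radial and uniform over the curved surface, Φ = E·2πrL = Q_enc/ε₀ = λ_enc L/ε₀.
E = |λ_enc|/(2πε₀r) = (8.394×10^-5)/(2π·8.85×10^-12·0.19) = 7.94×10^6 N/C.

|E| = 7.94×10^6 N/C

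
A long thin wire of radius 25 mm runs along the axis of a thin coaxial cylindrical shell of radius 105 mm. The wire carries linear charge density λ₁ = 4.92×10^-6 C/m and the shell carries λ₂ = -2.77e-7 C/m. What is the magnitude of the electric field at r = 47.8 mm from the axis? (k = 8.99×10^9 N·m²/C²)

Take a coaxial cylindrical Gaussian surface of radius r = 47.8 mm and length L (between the conductors, 25 mm < r < 105 mm).
Only the inner wire is enclosed; the outer shell contributes nothing inside itself. λ_enc = λ₁ = 4.92e-6 C/m.
By Gauss's law (flux through the curved wall only), E·2πrL = λ_enc L/ε₀.
E = 2k|λ_enc|/r = 2(8.99×10^9)(4.92×10^-6)/(0.0478) = 1.85e6 N/C.

E ≈ 1.85e6 V/m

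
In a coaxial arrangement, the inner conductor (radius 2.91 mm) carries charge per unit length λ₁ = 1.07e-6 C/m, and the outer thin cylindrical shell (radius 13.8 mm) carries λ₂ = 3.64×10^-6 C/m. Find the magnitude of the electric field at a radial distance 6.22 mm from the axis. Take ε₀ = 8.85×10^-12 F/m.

|E| ≈ 3.09e6 N/C

Choose a coaxial cylinder of radius r = 6.22 mm (arbitrary length L) as the Gaussian surface (between the conductors, 2.91 mm < r < 13.8 mm).
The shell at 13.8 mm lies outside the Gaussian surface, so λ_enc = λ₁ = 1.07×10^-6 C/m.
By Gauss's law (flux through the curved wall only), E·2πrL = λ_enc L/ε₀.
E = |λ_enc|/(2πε₀r) = (1.07×10^-6)/(2π·8.85×10^-12·0.00622) = 3.09×10^6 N/C.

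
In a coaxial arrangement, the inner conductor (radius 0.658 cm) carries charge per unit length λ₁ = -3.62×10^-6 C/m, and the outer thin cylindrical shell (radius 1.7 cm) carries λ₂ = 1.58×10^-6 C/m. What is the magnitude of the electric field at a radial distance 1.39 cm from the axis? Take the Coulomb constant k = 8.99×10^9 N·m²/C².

E ≈ 4.68×10^6 V/m

By cylindrical symmetry E is radial; use a coaxial Gaussian cylinder of radius 1.39 cm and length L (between the conductors, 0.658 cm < r < 1.7 cm).
The shell at 1.7 cm lies outside the Gaussian surface, so λ_enc = λ₁ = -3.62×10^-6 C/m.
Applying ∮E·dA = Q_enc/ε₀ with the end caps contributing no flux:
E = 2k|λ_enc|/r = 2(8.99×10^9)(3.62×10^-6)/(0.0139) = 4.68×10^6 N/C.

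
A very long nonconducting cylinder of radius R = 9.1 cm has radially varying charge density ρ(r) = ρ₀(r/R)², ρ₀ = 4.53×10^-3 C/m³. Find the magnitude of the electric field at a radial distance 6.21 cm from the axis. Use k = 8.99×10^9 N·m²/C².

E ≈ 3.70e6 V/m

Choose a coaxial cylinder of radius r = 6.21 cm (arbitrary length L) as the Gaussian surface (r < R).
λ_enc = ∫₀^r ρ(r')·2πr' dr' = (2πρ₀/R²)·r^4/4 = 1.278×10^-5 C/m.
Applying ∮E·dA = Q_enc/ε₀ with the end caps contributing no flux:
E = 2k|λ_enc|/r = 2(8.99×10^9)(1.278e-5)/(0.0621) = 3.70×10^6 N/C.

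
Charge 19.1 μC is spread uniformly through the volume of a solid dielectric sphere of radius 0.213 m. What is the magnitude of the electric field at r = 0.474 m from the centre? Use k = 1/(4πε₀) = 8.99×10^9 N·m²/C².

|E| ≈ 7.64e5 N/C

By spherical symmetry E is radial; choose a Gaussian sphere of radius r = 0.474 m (r > R, so the entire charge is enclosed).
Q_enc = 19.1 μC = 1.91e-5 C.
Since E is radial and uniform over the Gaussian sphere, Φ = E·4πr² = Q_enc/ε₀.
E = k|Q_enc|/r² = (8.99×10^9)(1.91e-5)/(0.474)² = 7.64e5 N/C.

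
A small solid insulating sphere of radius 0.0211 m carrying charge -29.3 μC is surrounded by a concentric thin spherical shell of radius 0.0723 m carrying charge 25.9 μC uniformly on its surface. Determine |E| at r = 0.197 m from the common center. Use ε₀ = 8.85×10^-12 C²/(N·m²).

|E| = 7.88×10^5 N/C

Use a concentric Gaussian sphere at r = 0.197 m (r > 0.0723 m, enclosing both).
Q_enc = (-29.3 μC) + (25.9 μC) = -3.40e-6 C.
Since E is radial and uniform over the Gaussian sphere, Φ = E·4πr² = Q_enc/ε₀.
E = |Q_enc|/(4πε₀r²) = (3.40×10^-6)/(4π·8.85×10^-12·(0.197)²) = 7.88×10^5 N/C.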